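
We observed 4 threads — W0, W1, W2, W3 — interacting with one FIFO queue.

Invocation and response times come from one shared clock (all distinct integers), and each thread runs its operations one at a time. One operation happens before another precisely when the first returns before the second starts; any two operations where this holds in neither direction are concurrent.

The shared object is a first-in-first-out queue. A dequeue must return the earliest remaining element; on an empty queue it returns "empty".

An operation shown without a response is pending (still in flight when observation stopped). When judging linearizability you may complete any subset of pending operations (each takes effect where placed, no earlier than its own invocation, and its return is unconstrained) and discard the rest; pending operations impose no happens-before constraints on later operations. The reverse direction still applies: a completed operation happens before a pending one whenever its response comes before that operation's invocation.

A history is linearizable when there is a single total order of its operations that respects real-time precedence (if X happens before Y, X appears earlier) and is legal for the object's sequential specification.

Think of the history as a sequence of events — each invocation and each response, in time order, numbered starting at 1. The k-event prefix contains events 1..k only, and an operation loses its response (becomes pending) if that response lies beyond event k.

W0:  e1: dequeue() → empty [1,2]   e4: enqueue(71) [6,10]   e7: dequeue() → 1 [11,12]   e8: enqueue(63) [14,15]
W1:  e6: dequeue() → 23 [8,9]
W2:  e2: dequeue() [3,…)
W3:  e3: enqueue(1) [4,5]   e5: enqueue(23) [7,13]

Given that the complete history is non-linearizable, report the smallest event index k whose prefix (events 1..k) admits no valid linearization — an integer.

12

events 1..11 are still linearizable — one witness is e1, e3, e2, e5, e4, e6:
1. e1 dequeue() → empty, leaving queue <>
2. e3 enqueue(1), leaving queue <1>
3. e2 dequeue() (pending, included), leaving queue <>
4. e5 enqueue(23) (pending, included), leaving queue <23>
5. e4 enqueue(71), leaving queue <23,71>
6. e6 dequeue() → 23, leaving queue <71>
include event 12 — e7 responding at 12 — and every candidate order breaks
no escape via the 2 pending operations (e2, e5): every completion choice fails
one such order, e1, e3, e4, e6, e7 (pending dropped), breaks at step 4 where e6 dequeue() → 23 is illegal
one such order, e1, e3, e6, e4, e7 (pending dropped), breaks at step 3 where e6 dequeue() → 23 is illegal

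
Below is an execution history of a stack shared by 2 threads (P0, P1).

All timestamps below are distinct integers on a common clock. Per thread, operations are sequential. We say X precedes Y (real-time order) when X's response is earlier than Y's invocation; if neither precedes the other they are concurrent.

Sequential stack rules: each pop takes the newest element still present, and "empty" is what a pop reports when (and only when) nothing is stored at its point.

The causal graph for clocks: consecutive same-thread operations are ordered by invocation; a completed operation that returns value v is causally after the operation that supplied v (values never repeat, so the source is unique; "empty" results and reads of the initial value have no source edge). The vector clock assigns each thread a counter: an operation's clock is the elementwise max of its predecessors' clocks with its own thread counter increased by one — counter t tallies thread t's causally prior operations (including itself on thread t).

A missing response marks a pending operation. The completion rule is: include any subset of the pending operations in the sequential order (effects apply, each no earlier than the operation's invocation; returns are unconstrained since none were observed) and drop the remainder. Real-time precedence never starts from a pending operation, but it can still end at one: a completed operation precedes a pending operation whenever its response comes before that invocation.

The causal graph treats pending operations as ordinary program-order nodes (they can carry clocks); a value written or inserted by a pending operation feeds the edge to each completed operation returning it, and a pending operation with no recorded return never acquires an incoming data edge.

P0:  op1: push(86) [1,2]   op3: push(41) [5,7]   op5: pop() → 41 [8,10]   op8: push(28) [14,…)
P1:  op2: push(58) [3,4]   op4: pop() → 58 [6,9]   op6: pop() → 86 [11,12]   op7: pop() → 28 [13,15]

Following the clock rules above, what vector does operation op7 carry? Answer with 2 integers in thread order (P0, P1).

op2, invoked 3, has no incoming edges; only P1's bump applies → (0, 1)
op1, invoked 1, has no incoming edges; only P0's bump applies → (1, 0)
merge at op4 (invoked 6): VC(op2)=(0, 1), own-thread bump on P1 → (0, 2)
merge at op3 (invoked 5): VC(op1)=(1, 0), own-thread bump on P0 → (2, 0)
merge at op5 (invoked 8): VC(op3)=(2, 0), own-thread bump on P0 → (3, 0)
merge at op6 (invoked 11): VC(op1)=(1, 0), VC(op4)=(0, 2), own-thread bump on P1 → (1, 3)
merge at op8 (invoked 14): VC(op5)=(3, 0), own-thread bump on P0 → (4, 0)
merge at op7 (invoked 13): VC(op6)=(1, 3), VC(op8)=(4, 0), own-thread bump on P1 → (4, 4)
target: VC(op7) = (4, 4)

(4, 4)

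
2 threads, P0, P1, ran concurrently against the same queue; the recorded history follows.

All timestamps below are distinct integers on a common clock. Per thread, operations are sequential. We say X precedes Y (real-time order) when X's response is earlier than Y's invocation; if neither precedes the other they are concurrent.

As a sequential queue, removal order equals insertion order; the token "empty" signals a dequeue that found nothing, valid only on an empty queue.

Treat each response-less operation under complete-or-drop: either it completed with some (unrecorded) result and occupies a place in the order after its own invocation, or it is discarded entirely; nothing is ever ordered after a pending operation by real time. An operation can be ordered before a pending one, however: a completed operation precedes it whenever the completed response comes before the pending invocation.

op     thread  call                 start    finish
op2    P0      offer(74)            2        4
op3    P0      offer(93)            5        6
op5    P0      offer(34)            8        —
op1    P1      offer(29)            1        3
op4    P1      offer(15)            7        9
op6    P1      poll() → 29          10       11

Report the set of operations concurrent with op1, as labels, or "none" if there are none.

op2

op1 spans [1,3]; an op avoiding the whole window 1..3 is ordered, any other is concurrent
op2 [2,4]: concurrent
op3 [5,6]: after
op4 [7,9]: after
op5 [8,…): after
op6 [10,11]: after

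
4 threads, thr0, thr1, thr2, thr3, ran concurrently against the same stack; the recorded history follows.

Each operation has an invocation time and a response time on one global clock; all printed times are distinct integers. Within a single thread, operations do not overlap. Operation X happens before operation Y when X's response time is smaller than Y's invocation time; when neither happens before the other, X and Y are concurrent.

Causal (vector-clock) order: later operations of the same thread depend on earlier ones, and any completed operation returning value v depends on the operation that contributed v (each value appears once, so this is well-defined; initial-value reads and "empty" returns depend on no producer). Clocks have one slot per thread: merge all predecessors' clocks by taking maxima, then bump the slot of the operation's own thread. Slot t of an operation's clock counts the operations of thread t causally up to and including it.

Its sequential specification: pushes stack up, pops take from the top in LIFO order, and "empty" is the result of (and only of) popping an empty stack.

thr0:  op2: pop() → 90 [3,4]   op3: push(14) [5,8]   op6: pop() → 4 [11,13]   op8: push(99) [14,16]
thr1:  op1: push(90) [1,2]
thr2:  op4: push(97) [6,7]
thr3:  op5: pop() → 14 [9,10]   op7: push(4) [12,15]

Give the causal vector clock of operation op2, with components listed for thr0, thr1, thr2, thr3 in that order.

(1, 1, 0, 0)

VC(op4, invoked at 6): no causal predecessors; +1 on thr2 → (0, 0, 1, 0)
VC(op1, invoked at 1): no causal predecessors; +1 on thr1 → (0, 1, 0, 0)
merge at op2 (invoked 3): VC(op1)=(0, 1, 0, 0), own-thread bump on thr0 → (1, 1, 0, 0)
merge at op3 (invoked 5): VC(op2)=(1, 1, 0, 0), own-thread bump on thr0 → (2, 1, 0, 0)
merge at op5 (invoked 9): VC(op3)=(2, 1, 0, 0), own-thread bump on thr3 → (2, 1, 0, 1)
merge at op7 (invoked 12): VC(op5)=(2, 1, 0, 1), own-thread bump on thr3 → (2, 1, 0, 2)
merge at op6 (invoked 11): VC(op3)=(2, 1, 0, 0), VC(op7)=(2, 1, 0, 2), own-thread bump on thr0 → (3, 1, 0, 2)
merge at op8 (invoked 14): VC(op6)=(3, 1, 0, 2), own-thread bump on thr0 → (4, 1, 0, 2)
target: VC(op2) = (1, 1, 0, 0)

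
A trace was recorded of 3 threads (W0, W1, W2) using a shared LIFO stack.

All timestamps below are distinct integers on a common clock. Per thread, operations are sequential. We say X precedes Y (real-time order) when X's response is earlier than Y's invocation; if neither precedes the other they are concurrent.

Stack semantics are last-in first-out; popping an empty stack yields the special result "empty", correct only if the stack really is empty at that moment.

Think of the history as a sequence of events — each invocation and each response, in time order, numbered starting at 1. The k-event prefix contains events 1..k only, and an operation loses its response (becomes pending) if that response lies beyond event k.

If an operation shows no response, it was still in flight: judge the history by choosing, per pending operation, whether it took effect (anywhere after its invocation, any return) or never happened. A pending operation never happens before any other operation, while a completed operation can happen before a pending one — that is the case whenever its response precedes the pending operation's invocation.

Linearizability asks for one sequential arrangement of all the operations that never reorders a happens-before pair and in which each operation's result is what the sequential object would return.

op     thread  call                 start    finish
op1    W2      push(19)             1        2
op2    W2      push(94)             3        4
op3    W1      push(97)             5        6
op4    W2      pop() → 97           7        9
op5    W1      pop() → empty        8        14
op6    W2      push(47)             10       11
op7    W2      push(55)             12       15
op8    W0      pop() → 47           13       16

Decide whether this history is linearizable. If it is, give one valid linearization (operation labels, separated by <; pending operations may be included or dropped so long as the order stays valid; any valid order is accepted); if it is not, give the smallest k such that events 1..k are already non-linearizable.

not linearizable — minimal violating prefix: 14 events

the violation lands at event 14, op5's response at time 14: events 1..13 linearize, events 1..14 do not
all 3 real-time-respecting orders fail — 6 completed LIFO stack operations, no legal replay
include/drop combinations of the 2 pending operations (op7, op8) were all tried; none helps
take op1, op2, op3, op4, op5, op6 (pending dropped): step 5 already fails, because op5 pop() → empty cannot occur there
take op1, op2, op3, op4, op6, op5 (pending dropped): step 6 already fails, because op5 pop() → empty cannot occur there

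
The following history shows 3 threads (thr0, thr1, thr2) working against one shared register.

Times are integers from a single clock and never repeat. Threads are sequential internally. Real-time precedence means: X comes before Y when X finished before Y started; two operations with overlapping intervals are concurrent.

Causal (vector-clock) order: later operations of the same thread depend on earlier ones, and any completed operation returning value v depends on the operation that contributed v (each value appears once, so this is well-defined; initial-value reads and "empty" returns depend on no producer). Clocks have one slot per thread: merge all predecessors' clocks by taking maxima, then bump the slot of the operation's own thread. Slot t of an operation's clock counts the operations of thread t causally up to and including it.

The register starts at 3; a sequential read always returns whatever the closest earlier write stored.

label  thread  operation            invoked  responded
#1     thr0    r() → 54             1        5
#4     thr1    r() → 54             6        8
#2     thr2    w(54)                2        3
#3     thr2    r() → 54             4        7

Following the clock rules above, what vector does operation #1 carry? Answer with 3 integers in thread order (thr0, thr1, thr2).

VC(#2, invoked at 2): no causal predecessors; +1 on thr2 → (0, 0, 1)
#3, invoked 4, takes VC(#2)=(0, 0, 1) under max, adds 1 for thr2 → (0, 0, 2)
#4, invoked 6, takes VC(#2)=(0, 0, 1) under max, adds 1 for thr1 → (0, 1, 1)
#1, invoked 1, takes VC(#2)=(0, 0, 1) under max, adds 1 for thr0 → (1, 0, 1)
target: VC(#1) = (1, 0, 1)

(1, 0, 1)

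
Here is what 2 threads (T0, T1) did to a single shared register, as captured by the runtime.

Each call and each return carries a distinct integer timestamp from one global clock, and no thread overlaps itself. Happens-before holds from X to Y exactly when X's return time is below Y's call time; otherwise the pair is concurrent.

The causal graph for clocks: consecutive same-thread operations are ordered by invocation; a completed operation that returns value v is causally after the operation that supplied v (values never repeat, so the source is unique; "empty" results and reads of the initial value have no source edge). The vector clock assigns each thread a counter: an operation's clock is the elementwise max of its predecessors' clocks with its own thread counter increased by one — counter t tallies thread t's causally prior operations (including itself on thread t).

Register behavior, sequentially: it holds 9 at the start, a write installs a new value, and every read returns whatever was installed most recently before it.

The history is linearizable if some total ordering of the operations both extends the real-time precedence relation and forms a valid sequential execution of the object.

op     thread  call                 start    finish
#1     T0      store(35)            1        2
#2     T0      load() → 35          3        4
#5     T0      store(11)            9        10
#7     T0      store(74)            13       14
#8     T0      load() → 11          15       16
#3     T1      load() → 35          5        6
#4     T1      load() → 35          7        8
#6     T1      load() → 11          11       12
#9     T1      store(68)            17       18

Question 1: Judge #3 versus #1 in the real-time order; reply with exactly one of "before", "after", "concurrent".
#3 spans [5,6], #1 spans [1,2]
resp(#1)=2 < inv(#3)=5

after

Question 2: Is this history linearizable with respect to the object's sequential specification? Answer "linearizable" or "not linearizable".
cut after 15 events: linearizable; cut after 16 events (#8 responds, time 16): not linearizable
the completed operations (8 total) allow one real-time order; the register replay rejects it
sample order #1, #2, #3, #4, #5, #6, #7, #8 stalls at step 8 — #8 load() → 11 has no legal effect

not linearizable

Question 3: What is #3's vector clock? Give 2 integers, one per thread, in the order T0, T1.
root op #1, invoked 1: fresh clock plus T0's own tick → (1, 0)
#3, invoked 5, takes VC(#1)=(1, 0) under max, adds 1 for T1 → (1, 1)
#2, invoked 3, takes VC(#1)=(1, 0) under max, adds 1 for T0 → (2, 0)
#4, invoked 7, takes VC(#1)=(1, 0), VC(#3)=(1, 1) under max, adds 1 for T1 → (1, 2)
#5, invoked 9, takes VC(#2)=(2, 0) under max, adds 1 for T0 → (3, 0)
#7, invoked 13, takes VC(#5)=(3, 0) under max, adds 1 for T0 → (4, 0)
#8, invoked 15, takes VC(#5)=(3, 0), VC(#7)=(4, 0) under max, adds 1 for T0 → (5, 0)
#6, invoked 11, takes VC(#4)=(1, 2), VC(#5)=(3, 0) under max, adds 1 for T1 → (3, 3)
#9, invoked 17, takes VC(#6)=(3, 3) under max, adds 1 for T1 → (3, 4)
target: VC(#3) = (1, 1)

(1, 1)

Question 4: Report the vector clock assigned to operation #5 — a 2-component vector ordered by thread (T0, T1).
#1, invoked 1, has no incoming edges; only T0's bump applies → (1, 0)
from VC(#1)=(1, 0), #3 (invoked 5) maxes components and bumps T1 → (1, 1)
from VC(#1)=(1, 0), #2 (invoked 3) maxes components and bumps T0 → (2, 0)
from VC(#1)=(1, 0), VC(#3)=(1, 1), #4 (invoked 7) maxes components and bumps T1 → (1, 2)
from VC(#2)=(2, 0), #5 (invoked 9) maxes components and bumps T0 → (3, 0)
from VC(#5)=(3, 0), #7 (invoked 13) maxes components and bumps T0 → (4, 0)
from VC(#5)=(3, 0), VC(#7)=(4, 0), #8 (invoked 15) maxes components and bumps T0 → (5, 0)
from VC(#4)=(1, 2), VC(#5)=(3, 0), #6 (invoked 11) maxes components and bumps T1 → (3, 3)
from VC(#6)=(3, 3), #9 (invoked 17) maxes components and bumps T1 → (3, 4)
target: VC(#5) = (3, 0)

(3, 0)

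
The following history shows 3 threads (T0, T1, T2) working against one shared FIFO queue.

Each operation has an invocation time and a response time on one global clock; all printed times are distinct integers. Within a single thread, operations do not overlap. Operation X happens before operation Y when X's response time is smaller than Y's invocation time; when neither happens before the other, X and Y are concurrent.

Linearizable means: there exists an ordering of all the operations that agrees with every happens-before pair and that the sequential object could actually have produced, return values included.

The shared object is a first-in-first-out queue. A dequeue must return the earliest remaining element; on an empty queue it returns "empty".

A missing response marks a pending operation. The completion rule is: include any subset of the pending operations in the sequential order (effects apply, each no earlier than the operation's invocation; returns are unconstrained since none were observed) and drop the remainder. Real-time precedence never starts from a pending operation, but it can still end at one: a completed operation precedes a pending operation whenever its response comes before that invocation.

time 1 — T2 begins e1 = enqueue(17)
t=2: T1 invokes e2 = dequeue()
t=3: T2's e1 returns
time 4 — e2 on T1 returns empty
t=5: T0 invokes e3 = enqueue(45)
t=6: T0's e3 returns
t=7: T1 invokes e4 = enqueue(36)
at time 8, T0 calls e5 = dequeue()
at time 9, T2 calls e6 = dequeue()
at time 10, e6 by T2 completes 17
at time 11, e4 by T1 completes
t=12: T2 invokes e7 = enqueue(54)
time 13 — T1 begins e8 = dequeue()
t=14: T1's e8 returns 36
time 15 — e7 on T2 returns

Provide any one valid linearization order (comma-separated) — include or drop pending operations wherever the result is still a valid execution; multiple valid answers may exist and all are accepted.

e2, e1, e3, e4, e6, e5, e7, e8

step 1: e2 dequeue() → empty — queue <>
step 2: e1 enqueue(17) — queue <17>
step 3: e3 enqueue(45) — queue <17,45>
step 4: e4 enqueue(36) — queue <17,45,36>
step 5: e6 dequeue() → 17 — queue <45,36>
step 6: e5 dequeue() (pending, included) — queue <36>
step 7: e7 enqueue(54) — queue <36,54>
step 8: e8 dequeue() → 36 — queue <54>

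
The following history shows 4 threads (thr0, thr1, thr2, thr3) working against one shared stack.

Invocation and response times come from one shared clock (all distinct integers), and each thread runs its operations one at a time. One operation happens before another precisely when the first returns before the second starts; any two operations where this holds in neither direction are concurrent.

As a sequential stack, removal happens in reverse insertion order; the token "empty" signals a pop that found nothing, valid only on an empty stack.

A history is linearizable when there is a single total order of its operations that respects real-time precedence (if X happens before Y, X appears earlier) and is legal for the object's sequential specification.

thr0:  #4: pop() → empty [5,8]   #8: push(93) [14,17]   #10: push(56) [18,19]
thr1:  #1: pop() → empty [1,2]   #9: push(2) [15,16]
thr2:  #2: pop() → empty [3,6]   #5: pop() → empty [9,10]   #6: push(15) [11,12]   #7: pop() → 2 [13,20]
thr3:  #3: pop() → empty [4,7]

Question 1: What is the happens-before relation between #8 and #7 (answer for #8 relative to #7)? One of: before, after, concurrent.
Answer: concurrent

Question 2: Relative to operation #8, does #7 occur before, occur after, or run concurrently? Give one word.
Answer: concurrent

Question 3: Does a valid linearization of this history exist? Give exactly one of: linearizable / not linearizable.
linearizable

witness order: #1, #2, #3, #4, #5, #6, #8, #9, #7, #10
1. #1 pop() → empty, leaving stack <>
2. #2 pop() → empty, leaving stack <>
3. #3 pop() → empty, leaving stack <>
4. #4 pop() → empty, leaving stack <>
5. #5 pop() → empty, leaving stack <>
6. #6 push(15), leaving stack <15>
7. #8 push(93), leaving stack <15,93>
8. #9 push(2), leaving stack <15,93,2>
9. #7 pop() → 2, leaving stack <15,93>
10. #10 push(56), leaving stack <15,93,56>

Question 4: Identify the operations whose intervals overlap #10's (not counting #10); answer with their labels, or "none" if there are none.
Answer: #7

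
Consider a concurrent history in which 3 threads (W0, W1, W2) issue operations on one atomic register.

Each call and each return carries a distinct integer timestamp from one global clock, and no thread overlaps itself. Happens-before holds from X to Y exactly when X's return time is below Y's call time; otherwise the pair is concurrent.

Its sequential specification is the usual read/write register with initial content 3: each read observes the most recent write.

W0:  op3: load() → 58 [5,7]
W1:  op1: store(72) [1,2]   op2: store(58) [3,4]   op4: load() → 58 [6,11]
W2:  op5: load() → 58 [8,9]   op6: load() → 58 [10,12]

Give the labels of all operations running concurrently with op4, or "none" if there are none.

op3, op5, op6

overlap test against op4 [6,11]: concurrent iff the interval meets 6..11
op1 [1,2]: before
op2 [3,4]: before
op3 [5,7]: concurrent
op5 [8,9]: concurrent
op6 [10,12]: concurrent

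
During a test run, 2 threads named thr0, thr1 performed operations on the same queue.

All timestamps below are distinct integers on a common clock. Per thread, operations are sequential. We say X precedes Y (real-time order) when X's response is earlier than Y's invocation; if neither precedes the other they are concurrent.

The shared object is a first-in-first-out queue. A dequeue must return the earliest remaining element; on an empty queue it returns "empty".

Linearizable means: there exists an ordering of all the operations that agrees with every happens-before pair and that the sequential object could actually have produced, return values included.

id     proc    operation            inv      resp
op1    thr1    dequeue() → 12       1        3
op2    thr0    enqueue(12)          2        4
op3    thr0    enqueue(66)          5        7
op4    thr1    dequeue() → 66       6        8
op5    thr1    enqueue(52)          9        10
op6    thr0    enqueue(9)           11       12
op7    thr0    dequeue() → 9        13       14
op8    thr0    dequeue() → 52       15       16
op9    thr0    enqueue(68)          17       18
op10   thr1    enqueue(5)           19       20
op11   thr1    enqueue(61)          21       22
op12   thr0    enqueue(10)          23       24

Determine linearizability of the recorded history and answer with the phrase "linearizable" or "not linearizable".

the violation lands at event 14, op7's response at time 14: events 1..13 linearize, events 1..14 do not
7 completed operations, 4 real-time-consistent orders — every queue replay fails
one such order, op1, op2, op3, op4, op5, op6, op7, breaks at step 1 where op1 dequeue() → 12 is illegal
one such order, op1, op2, op4, op3, op5, op6, op7, breaks at step 1 where op1 dequeue() → 12 is illegal

not linearizable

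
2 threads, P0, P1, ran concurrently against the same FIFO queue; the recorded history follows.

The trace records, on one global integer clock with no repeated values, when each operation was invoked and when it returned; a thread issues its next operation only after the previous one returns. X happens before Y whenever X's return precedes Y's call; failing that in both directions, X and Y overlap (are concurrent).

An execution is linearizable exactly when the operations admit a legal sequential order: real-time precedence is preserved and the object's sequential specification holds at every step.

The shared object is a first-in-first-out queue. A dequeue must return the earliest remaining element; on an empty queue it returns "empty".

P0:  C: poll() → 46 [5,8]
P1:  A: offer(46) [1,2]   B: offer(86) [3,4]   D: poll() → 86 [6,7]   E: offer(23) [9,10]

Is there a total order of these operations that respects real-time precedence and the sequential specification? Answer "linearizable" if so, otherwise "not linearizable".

linearizable

a witness: A, B, C, D, E
1. A offer(46), leaving queue <46>
2. B offer(86), leaving queue <46,86>
3. C poll() → 46, leaving queue <86>
4. D poll() → 86, leaving queue <>
5. E offer(23), leaving queue <23>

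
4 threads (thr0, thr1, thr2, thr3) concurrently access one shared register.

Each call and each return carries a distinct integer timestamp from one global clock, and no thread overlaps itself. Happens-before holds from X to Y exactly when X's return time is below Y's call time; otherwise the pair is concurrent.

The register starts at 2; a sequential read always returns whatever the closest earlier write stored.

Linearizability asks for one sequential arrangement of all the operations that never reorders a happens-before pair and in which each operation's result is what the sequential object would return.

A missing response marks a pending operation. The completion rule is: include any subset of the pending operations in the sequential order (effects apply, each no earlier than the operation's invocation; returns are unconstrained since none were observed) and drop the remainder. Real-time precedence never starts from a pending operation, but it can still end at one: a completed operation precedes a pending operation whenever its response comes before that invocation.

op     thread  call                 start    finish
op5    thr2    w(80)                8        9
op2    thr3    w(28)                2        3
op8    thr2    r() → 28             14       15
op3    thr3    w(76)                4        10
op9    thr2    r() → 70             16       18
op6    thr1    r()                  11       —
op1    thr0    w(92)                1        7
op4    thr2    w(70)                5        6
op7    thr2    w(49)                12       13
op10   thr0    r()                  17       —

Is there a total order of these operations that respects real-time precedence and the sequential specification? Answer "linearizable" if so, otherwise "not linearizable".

not linearizable

prefix check: 1..14 passes, 1..15 fails once op8's time-15 response joins
the 7 completed operations admit 11 real-time orders; each fails the register replay
no escape via the 1 pending operation (op6): every completion choice fails
e.g. op1, op2, op3, op4, op5, op7, op8 (pending dropped): illegal at step 7, since op8 r() → 28 cannot apply there
e.g. op1, op2, op4, op3, op5, op7, op8 (pending dropped): illegal at step 7, since op8 r() → 28 cannot apply there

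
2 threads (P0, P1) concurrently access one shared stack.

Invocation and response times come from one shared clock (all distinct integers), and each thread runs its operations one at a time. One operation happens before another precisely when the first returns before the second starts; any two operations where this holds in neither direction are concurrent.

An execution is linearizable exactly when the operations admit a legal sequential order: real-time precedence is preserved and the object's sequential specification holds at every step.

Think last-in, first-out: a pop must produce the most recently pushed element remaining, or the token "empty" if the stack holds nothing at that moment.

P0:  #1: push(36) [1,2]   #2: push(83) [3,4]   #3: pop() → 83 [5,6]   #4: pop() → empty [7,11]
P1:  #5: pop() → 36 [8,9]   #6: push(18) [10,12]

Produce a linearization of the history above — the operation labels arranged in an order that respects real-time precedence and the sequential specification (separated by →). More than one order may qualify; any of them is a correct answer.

after step 1 (#1 push(36)): stack <36>
after step 2 (#2 push(83)): stack <36,83>
after step 3 (#3 pop() → 83): stack <36>
after step 4 (#5 pop() → 36): stack <>
after step 5 (#4 pop() → empty): stack <>
after step 6 (#6 push(18)): stack <18>

#1 → #2 → #3 → #5 → #4 → #6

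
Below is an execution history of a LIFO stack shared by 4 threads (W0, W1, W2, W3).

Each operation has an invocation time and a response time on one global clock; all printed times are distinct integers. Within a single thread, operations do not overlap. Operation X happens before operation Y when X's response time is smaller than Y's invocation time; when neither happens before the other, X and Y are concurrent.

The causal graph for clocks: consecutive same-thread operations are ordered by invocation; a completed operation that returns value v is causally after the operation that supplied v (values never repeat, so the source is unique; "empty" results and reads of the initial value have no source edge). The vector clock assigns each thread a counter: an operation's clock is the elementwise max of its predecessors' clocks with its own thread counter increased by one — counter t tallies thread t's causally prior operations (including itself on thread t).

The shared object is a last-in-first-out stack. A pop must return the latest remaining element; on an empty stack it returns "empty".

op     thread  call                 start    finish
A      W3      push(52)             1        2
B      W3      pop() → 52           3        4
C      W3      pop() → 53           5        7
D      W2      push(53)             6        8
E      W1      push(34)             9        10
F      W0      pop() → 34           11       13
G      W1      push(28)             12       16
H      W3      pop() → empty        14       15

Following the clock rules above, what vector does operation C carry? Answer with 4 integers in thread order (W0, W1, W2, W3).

(0, 0, 1, 3)

A (invocation 1): nothing precedes it; W3's component alone gives (0, 0, 0, 1)
D (invocation 6): nothing precedes it; W2's component alone gives (0, 0, 1, 0)
E (invocation 9): nothing precedes it; W1's component alone gives (0, 1, 0, 0)
B (invocation 3): componentwise max over VC(A)=(0, 0, 0, 1), +1 at W3, giving (0, 0, 0, 2)
G (invocation 12): componentwise max over VC(E)=(0, 1, 0, 0), +1 at W1, giving (0, 2, 0, 0)
F (invocation 11): componentwise max over VC(E)=(0, 1, 0, 0), +1 at W0, giving (1, 1, 0, 0)
C (invocation 5): componentwise max over VC(B)=(0, 0, 0, 2), VC(D)=(0, 0, 1, 0), +1 at W3, giving (0, 0, 1, 3)
H (invocation 14): componentwise max over VC(C)=(0, 0, 1, 3), +1 at W3, giving (0, 0, 1, 4)
target: VC(C) = (0, 0, 1, 3)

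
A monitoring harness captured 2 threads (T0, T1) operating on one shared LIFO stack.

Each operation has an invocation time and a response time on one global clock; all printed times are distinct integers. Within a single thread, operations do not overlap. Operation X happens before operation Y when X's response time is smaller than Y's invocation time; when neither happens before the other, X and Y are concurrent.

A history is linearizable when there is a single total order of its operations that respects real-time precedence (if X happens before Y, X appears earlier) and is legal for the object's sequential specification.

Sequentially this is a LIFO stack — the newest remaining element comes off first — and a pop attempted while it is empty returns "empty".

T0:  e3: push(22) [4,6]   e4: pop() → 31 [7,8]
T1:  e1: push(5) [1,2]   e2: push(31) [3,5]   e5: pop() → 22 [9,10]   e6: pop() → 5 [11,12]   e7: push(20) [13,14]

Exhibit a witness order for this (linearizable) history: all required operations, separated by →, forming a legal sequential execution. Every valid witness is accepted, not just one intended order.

after step 1 (e1 push(5)): stack <5>
after step 2 (e3 push(22)): stack <5,22>
after step 3 (e2 push(31)): stack <5,22,31>
after step 4 (e4 pop() → 31): stack <5,22>
after step 5 (e5 pop() → 22): stack <5>
after step 6 (e6 pop() → 5): stack <>
after step 7 (e7 push(20)): stack <20>

e1 → e3 → e2 → e4 → e5 → e6 → e7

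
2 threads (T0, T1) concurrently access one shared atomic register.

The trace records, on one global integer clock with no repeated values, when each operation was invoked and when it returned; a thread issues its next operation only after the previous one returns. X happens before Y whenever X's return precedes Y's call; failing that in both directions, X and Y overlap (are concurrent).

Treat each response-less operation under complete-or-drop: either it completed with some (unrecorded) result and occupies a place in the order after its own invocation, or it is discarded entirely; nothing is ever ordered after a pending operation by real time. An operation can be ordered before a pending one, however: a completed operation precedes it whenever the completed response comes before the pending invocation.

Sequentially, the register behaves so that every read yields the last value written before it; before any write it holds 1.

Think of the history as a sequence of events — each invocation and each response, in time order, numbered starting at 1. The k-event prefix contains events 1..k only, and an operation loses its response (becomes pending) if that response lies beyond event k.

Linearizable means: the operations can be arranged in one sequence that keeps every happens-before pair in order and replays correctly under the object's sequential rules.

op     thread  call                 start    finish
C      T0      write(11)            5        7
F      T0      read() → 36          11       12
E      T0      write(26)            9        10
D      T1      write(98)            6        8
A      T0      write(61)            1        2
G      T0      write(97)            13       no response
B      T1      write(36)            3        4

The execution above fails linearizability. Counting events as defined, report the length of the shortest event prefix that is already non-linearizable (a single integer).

events 1..11 are still linearizable — one witness is A, B, C, D, E:
step 1: A write(61) — value 61
step 2: B write(36) — value 36
step 3: C write(11) — value 11
step 4: D write(98) — value 98
step 5: E write(26) — value 26
once event 12 joins (F's response, time 12), exhaustive search finds no witness
one such order, A, B, C, D, E, F, breaks at step 6 where F read() → 36 is illegal
one such order, A, B, D, C, E, F, breaks at step 6 where F read() → 36 is illegal

12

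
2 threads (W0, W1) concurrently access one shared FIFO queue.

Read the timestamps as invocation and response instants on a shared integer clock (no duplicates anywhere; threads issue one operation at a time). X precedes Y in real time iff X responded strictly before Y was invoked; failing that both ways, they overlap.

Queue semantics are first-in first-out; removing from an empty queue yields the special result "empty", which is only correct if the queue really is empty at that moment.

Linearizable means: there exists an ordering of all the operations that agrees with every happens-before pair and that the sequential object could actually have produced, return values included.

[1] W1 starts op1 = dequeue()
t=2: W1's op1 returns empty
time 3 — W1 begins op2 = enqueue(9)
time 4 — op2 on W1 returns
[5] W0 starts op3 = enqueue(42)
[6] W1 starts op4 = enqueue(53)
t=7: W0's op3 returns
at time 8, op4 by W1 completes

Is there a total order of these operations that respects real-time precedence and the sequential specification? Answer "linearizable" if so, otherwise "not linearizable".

linearizable

witness order: op1, op2, op3, op4
step 1: op1 dequeue() → empty — queue <>
step 2: op2 enqueue(9) — queue <9>
step 3: op3 enqueue(42) — queue <9,42>
step 4: op4 enqueue(53) — queue <9,42,53>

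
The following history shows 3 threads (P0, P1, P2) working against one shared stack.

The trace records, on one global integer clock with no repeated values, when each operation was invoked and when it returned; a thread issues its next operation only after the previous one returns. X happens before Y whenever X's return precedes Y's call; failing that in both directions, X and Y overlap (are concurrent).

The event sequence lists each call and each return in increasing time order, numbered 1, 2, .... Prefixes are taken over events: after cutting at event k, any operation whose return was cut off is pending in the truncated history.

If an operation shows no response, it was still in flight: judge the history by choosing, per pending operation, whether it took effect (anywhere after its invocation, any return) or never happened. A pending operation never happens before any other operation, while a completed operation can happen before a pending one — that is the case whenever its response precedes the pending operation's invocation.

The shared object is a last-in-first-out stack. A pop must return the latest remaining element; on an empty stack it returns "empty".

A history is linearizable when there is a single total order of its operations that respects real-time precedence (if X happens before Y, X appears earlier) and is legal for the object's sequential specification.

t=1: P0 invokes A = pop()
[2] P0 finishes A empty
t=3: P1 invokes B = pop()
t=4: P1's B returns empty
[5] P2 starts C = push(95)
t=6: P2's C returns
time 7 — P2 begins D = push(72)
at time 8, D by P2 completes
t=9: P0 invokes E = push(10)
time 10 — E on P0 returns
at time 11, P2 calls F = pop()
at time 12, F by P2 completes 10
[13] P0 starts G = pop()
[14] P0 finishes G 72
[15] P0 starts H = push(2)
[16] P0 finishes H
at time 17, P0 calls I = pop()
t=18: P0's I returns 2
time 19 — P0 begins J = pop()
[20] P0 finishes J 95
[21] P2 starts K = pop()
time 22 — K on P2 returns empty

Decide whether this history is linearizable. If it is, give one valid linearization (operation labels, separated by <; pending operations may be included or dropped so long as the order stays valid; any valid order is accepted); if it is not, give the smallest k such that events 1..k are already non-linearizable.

1. A pop() → empty, leaving stack <>
2. B pop() → empty, leaving stack <>
3. C push(95), leaving stack <95>
4. D push(72), leaving stack <95,72>
5. E push(10), leaving stack <95,72,10>
6. F pop() → 10, leaving stack <95,72>
7. G pop() → 72, leaving stack <95>
8. H push(2), leaving stack <95,2>
9. I pop() → 2, leaving stack <95>
10. J pop() → 95, leaving stack <>
11. K pop() → empty, leaving stack <>

linearizable — witness: A < B < C < D < E < F < G < H < I < J < K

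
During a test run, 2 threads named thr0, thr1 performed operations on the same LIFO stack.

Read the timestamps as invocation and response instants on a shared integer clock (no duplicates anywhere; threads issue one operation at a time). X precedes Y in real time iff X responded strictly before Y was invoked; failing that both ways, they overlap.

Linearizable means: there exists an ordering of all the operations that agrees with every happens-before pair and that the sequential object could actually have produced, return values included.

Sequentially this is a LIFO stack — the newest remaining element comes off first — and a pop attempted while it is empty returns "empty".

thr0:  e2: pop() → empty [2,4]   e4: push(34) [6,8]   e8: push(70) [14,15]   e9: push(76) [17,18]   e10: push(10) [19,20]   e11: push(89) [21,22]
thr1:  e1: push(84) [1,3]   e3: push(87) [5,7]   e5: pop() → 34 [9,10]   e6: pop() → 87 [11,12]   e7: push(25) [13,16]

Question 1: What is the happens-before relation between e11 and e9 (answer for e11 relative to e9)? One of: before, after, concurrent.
Answer: after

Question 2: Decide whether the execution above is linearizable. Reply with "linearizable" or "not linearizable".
a witness: e2, e1, e3, e4, e5, e6, e7, e8, e9, e10, e11
after step 1 (e2 pop() → empty): stack <>
after step 2 (e1 push(84)): stack <84>
after step 3 (e3 push(87)): stack <84,87>
after step 4 (e4 push(34)): stack <84,87,34>
after step 5 (e5 pop() → 34): stack <84,87>
after step 6 (e6 pop() → 87): stack <84>
after step 7 (e7 push(25)): stack <84,25>
after step 8 (e8 push(70)): stack <84,25,70>
after step 9 (e9 push(76)): stack <84,25,70,76>
after step 10 (e10 push(10)): stack <84,25,70,76,10>
after step 11 (e11 push(89)): stack <84,25,70,76,10,89>

linearizable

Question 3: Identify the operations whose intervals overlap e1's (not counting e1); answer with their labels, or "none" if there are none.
Answer: e2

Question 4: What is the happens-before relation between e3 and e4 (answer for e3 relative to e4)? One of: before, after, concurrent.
Answer: concurrent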